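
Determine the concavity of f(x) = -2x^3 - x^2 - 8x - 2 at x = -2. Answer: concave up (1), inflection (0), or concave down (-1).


Concavity is determined by the sign of f''(x).
f(x) = -2x^3 - x^2 - 8x - 2
f'(x) = -6x^2 - 2x - 8
f''(x) = -12x - 2
f''(-2) = -12 * (-2) - 2
= 24 - 2
= 22
Since f''(-2) > 0, the function is concave up (1)

1


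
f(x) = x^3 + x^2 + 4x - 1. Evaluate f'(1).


Differentiate f(x) = x^3 + x^2 + 4x - 1 term by term:
f'(x) = 3x^2 + 2x + 4
Substitute x = 1:
f'(1) = 3 * 1^2 + 2 * 1 + 4
= 3 + 2 + 4
= 9

9


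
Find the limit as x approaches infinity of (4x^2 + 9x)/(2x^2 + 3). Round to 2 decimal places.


For limits at infinity with equal-degree polynomials,
we compare leading coefficients.
Numerator leading term: 4x^2
Denominator leading term: 2x^2
Divide both by x^2:
lim = (4 + 9/x) / (2 + 3/x^2)
As x -> infinity, the 1/x and 1/x^2 terms vanish:
= 4/2 = 2 = 2.00

2.00


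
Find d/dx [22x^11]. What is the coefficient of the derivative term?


We apply the power rule: d/dx [ax^n] = a*n * x^(n-1)
d/dx [22x^11]
= 22 * 11 * x^(11-1)
= 242x^10
The coefficient is 242

242


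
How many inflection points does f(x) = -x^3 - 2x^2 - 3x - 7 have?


Inflection points occur where f''(x) = 0 and concavity changes.
f(x) = -x^3 - 2x^2 - 3x - 7
f'(x) = -3x^2 - 4x - 3
f''(x) = -6x - 4
Set f''(x) = 0:
-6x - 4 = 0
x = 4 / (-6) = -2/3
Since f''(x) is linear (degree 1), it changes sign at this point.
Therefore there is exactly 1 inflection point.

1


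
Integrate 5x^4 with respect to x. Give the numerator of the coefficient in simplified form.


Apply the power rule for integration:
integral of ax^n dx = a/(n+1) * x^(n+1) + C
integral of 5x^4 dx
= 5/5 * x^5 + C
= 1 * x^5 + C
The coefficient in lowest terms is 1 = 1/1, so its numerator is 1

1


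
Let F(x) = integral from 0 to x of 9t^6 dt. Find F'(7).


By the Fundamental Theorem of Calculus (Part 1):
If F(x) = integral from 0 to x of f(t) dt, then F'(x) = f(x)
Here f(t) = 9t^6
So F'(x) = 9x^6
Evaluate at x = 7:
F'(7) = 9 * 7^6
= 9 * 117649
= 1058841

1058841


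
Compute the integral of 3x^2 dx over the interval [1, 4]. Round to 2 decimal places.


Find the antiderivative of 3x^2:
F(x) = 3/3 * x^3
Apply the Fundamental Theorem of Calculus:
F(4) - F(1)
= 3/3 * 4^3 - 3/3 * 1^3
= 3/3 * (64 - 1)
= 3/3 * 63
= 63 = 63.00

63.00


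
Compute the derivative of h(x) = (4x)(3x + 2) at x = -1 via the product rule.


Let u(x) = 4x and v(x) = 3x + 2
u'(x) = 4
v'(x) = 3
Product rule: h'(x) = u'(x)*v(x) + u(x)*v'(x)
= 4 * (3x + 2) + (4x) * 3
At x = -1:
u(-1) = 4 * (-1) + 0 = -4
v(-1) = 3 * (-1) + 2 = -1
h'(-1) = 4 * (-1) + (-4) * 3
= -4 - 12
= -16

-16


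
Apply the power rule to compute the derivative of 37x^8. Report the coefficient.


We apply the power rule: d/dx [ax^n] = a*n * x^(n-1)
d/dx [37x^8]
= 37 * 8 * x^(8-1)
= 296x^7
The coefficient is 296

296


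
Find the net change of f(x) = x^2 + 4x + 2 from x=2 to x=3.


Net change = f(b) - f(a)
f(x) = x^2 + 4x + 2
Compute f(3):
f(3) = 1 * 3^2 + 4 * 3 + 2
= 9 + 12 + 2
= 23
Compute f(2):
f(2) = 1 * 2^2 + 4 * 2 + 2
= 4 + 8 + 2
= 14
Net change = 23 - 14 = 9

9


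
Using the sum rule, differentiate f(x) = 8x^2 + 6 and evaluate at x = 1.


Differentiate term by term using power and sum rules:
f(x) = 8x^2 + 6
f'(x) = 16x
Substitute x = 1:
f'(1) = 16 * 1 + 0
= 16 + 0
= 16

16


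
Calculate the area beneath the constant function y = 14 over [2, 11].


The area under a constant function y = 14 is a rectangle.
Width = 11 - 2 = 9
Height = 14
Area = width * height
= 9 * 14
= 126

126


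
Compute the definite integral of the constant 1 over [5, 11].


The integral of a constant k over [a, b] equals k * (b - a).
integral from 5 to 11 of 1 dx
= 1 * (11 - 5)
= 1 * 6
= 6

6


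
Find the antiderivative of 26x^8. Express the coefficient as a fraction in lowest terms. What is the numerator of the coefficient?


Apply the power rule for integration:
integral of ax^n dx = a/(n+1) * x^(n+1) + C
integral of 26x^8 dx
= 26/9 * x^9 + C
The coefficient in lowest terms is 26/9, and its numerator is 26

26


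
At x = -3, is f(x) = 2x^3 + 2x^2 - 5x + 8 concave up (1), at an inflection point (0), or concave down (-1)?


Concavity is determined by the sign of f''(x).
f(x) = 2x^3 + 2x^2 - 5x + 8
f'(x) = 6x^2 + 4x - 5
f''(x) = 12x + 4
f''(-3) = 12 * (-3) + 4
= -36 + 4
= -32
Since f''(-3) < 0, the function is concave down (-1)

-1


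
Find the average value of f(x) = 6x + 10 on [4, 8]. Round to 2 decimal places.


Average value = 1/(b-a) * integral from a to b of f(x) dx
First compute the integral of 6x + 10:
F(x) = 3x^2 + 10x
F(8) = 3 * 64 + 10 * 8 = 272
F(4) = 3 * 16 + 10 * 4 = 88
Integral = 272 - 88 = 184
Average = 184 / (8 - 4) = 184 / 4
= 46 = 46.00

46.00


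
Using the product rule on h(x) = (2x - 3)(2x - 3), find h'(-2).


Let u(x) = 2x - 3 and v(x) = 2x - 3
u'(x) = 2
v'(x) = 2
Product rule: h'(x) = u'(x)*v(x) + u(x)*v'(x)
= 2 * (2x - 3) + (2x - 3) * 2
At x = -2:
u(-2) = 2 * (-2) - 3 = -7
v(-2) = 2 * (-2) - 3 = -7
h'(-2) = 2 * (-7) + (-7) * 2
= -14 - 14
= -28

-28


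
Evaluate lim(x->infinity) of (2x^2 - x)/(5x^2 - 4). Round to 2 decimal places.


For limits at infinity with equal-degree polynomials,
we compare leading coefficients.
Numerator leading term: 2x^2
Denominator leading term: 5x^2
Divide both by x^2:
lim = (2 - 1/x) / (5 - 4/x^2)
As x -> infinity, the 1/x and 1/x^2 terms vanish:
= 2/5 = 0.40

0.40


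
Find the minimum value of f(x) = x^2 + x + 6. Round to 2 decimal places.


For a quadratic f(x) = ax^2 + bx + c with a > 0, the minimum is at the vertex.
Vertex x-coordinate: x = -b/(2a)
x = -(1) / (2 * 1)
x = -1/2
Substitute back to find the minimum value:
f(-1/2) = 1 * (-1/2)^2 + 1 * (-1/2) + 6
= 1/4 - 1/2 + 6
= 23/4 = 5.75

5.75


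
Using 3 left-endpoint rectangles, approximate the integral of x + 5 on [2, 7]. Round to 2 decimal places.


Left Riemann sum uses left endpoints of each subinterval.
Interval: [2, 7], n = 3
dx = (7 - 2) / 3 = 5/3
Left endpoints: [2, 11/3, 16/3]
f values: [7, 26/3, 31/3]
Sum = dx * (sum of f values)
= 5/3 * 26
= 130/3 ≈ 43.33

43.33


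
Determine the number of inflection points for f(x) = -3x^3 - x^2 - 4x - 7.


Inflection points occur where f''(x) = 0 and concavity changes.
f(x) = -3x^3 - x^2 - 4x - 7
f'(x) = -9x^2 - 2x - 4
f''(x) = -18x - 2
Set f''(x) = 0:
-18x - 2 = 0
x = 2 / (-18) = -1/9
Since f''(x) is linear (degree 1), it changes sign at this point.
Therefore there is exactly 1 inflection point.

1


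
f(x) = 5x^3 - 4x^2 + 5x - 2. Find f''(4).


First derivative:
f'(x) = 15x^2 - 8x + 5
Second derivative:
f''(x) = 30x - 8
Substitute x = 4:
f''(4) = 30 * 4 - 8
= 120 - 8
= 112

112


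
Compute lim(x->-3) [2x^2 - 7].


Since polynomials are continuous, we use direct substitution.
lim(x->-3) of 2x^2 - 7
= 2 * (-3)^2 + 0 * (-3) - 7
= 18 + 0 - 7
= 11

11


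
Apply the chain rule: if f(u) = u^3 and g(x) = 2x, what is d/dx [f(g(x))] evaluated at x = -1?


Using the chain rule: (f(g(x)))' = f'(g(x)) * g'(x)
First, find g(-1):
g(-1) = 2 * (-1) + 0 = -2
Next, f'(u) = 3u^2
And g'(x) = 2
So f'(g(-1)) * g'(-1)
= 3 * (-2)^2 * 2
= 3 * 4 * 2
= 24

24


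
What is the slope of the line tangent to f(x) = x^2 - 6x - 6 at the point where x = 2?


The slope of the tangent line equals f'(x) at the point.
f(x) = x^2 - 6x - 6
f'(x) = 2x - 6
At x = 2:
f'(2) = 2 * 2 - 6
= 4 - 6
= -2

-2


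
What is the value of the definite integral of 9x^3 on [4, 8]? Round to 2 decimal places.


Find the antiderivative of 9x^3:
F(x) = 9/4 * x^4
Apply the Fundamental Theorem of Calculus:
F(8) - F(4)
= 9/4 * 8^4 - 9/4 * 4^4
= 9/4 * (4096 - 256)
= 9/4 * 3840
= 8640 = 8640.00

8640.00


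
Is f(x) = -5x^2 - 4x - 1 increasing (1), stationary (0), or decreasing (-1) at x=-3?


Compute f'(x) to determine behavior:
f'(x) = -10x - 4
f'(-3) = -10 * (-3) - 4
= 30 - 4
= 26
Since f'(-3) > 0, the function is increasing (1)

1


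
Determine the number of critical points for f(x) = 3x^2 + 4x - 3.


Find where f'(x) = 0:
f'(x) = 6x + 4
Set f'(x) = 0:
6x + 4 = 0
x = -4 / 6 = -2/3
This is a linear equation in x, so there is exactly one solution.
Number of critical points: 1

1


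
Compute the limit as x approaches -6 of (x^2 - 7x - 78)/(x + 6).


Direct substitution gives 0/0, so we factor the numerator.
Factor: (x^2 - 7x - 78) = (x + 6)(x - 13)
Cancel the common factor (x + 6):
(x^2 - 7x - 78)/(x + 6) = (x - 13)
Now substitute x = -6:
= (-6) - (13) = -19

-19


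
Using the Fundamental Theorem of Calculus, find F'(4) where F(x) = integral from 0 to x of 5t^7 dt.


By the Fundamental Theorem of Calculus (Part 1):
If F(x) = integral from 0 to x of f(t) dt, then F'(x) = f(x)
Here f(t) = 5t^7
So F'(x) = 5x^7
Evaluate at x = 4:
F'(4) = 5 * 4^7
= 5 * 16384
= 81920

81920


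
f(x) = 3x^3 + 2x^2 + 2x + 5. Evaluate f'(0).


Differentiate f(x) = 3x^3 + 2x^2 + 2x + 5 term by term:
f'(x) = 9x^2 + 4x + 2
Substitute x = 0:
f'(0) = 9 * 0^2 + 4 * 0 + 2
= 0 + 0 + 2
= 2

2


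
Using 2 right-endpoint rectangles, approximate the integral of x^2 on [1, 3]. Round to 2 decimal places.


Right Riemann sum uses right endpoints of each subinterval.
Interval: [1, 3], n = 2
dx = (3 - 1) / 2 = 1
Right endpoints: [2, 3]
f values: [4, 9]
Sum = dx * (sum of f values)
= 1 * 13
= 13 = 13.00

13.00


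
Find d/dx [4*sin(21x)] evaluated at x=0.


Apply the chain rule to differentiate 4*sin(21x):
d/dx [4*sin(21x)]
= 4 * cos(21x) * d/dx(21x)
= 4 * 21 * cos(21x)
= 84 * cos(21x)
Evaluate at x = 0:
= 84 * cos(0)
= 84 * 1
= 84

84


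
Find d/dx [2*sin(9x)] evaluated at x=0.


Apply the chain rule to differentiate 2*sin(9x):
d/dx [2*sin(9x)]
= 2 * cos(9x) * d/dx(9x)
= 2 * 9 * cos(9x)
= 18 * cos(9x)
Evaluate at x = 0:
= 18 * cos(0)
= 18 * 1
= 18

18


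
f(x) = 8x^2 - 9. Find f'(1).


Differentiate term by term using power and sum rules:
f(x) = 8x^2 - 9
f'(x) = 16x
Substitute x = 1:
f'(1) = 16 * 1 + 0
= 16 + 0
= 16

16


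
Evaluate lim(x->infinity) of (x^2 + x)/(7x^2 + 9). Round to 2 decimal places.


For limits at infinity with equal-degree polynomials,
we compare leading coefficients.
Numerator leading term: x^2
Denominator leading term: 7x^2
Divide both by x^2:
lim = (1 + 1/x) / (7 + 9/x^2)
As x -> infinity, the 1/x and 1/x^2 terms vanish:
= 1/7 ≈ 0.14

0.14


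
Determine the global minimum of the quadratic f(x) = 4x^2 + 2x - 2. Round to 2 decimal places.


For a quadratic f(x) = ax^2 + bx + c with a > 0, the minimum is at the vertex.
Vertex x-coordinate: x = -b/(2a)
x = -(2) / (2 * 4)
x = -2/8 = -1/4
Substitute back to find the minimum value:
f(-1/4) = 4 * (-1/4)^2 + 2 * (-1/4) - 2
= 1/4 - 1/2 - 2
= -9/4 = -2.25

-2.25


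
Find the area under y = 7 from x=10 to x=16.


The area under a constant function y = 7 is a rectangle.
Width = 16 - 10 = 6
Height = 7
Area = width * height
= 6 * 7
= 42

42


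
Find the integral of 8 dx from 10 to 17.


The integral of a constant k over [a, b] equals k * (b - a).
integral from 10 to 17 of 8 dx
= 8 * (17 - 10)
= 8 * 7
= 56

56


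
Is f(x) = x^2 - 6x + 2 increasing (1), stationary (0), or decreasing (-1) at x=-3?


Compute f'(x) to determine behavior:
f'(x) = 2x - 6
f'(-3) = 2 * (-3) - 6
= -6 - 6
= -12
Since f'(-3) < 0, the function is decreasing (-1)

-1


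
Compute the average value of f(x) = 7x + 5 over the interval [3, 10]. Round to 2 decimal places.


Average value = 1/(b-a) * integral from a to b of f(x) dx
First compute the integral of 7x + 5:
F(x) = (7/2)x^2 + 5x
F(10) = 7/2 * 100 + 5 * 10 = 400
F(3) = 7/2 * 9 + 5 * 3 = 93/2
Integral = 400 - 93/2 = 707/2
Average = (707/2) / (10 - 3) = (707/2) / 7
= 101/2 = 50.50

50.50


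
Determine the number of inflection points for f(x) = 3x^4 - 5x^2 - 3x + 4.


Inflection points occur where f''(x) = 0 and concavity changes.
f(x) = 3x^4 - 5x^2 - 3x + 4
f'(x) = 12x^3 - 10x - 3
f''(x) = 36x^2 - 10
This is a quadratic in x. Use the discriminant to count real roots.
Discriminant = (0)^2 - 4 * 36 * (-10)
= 0 - (-1440)
= 1440
Since discriminant > 0, f''(x) = 0 has 2 distinct real solutions.
A quadratic with two distinct real roots changes sign at each root, so concavity changes at both.
Number of inflection points: 2

2


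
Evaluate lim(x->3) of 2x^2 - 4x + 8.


Since polynomials are continuous, we use direct substitution.
lim(x->3) of 2x^2 - 4x + 8
= 2 * 3^2 - 4 * 3 + 8
= 18 - 12 + 8
= 14

14


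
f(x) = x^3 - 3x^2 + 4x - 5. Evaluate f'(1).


Differentiate f(x) = x^3 - 3x^2 + 4x - 5 term by term:
f'(x) = 3x^2 - 6x + 4
Substitute x = 1:
f'(1) = 3 * 1^2 - 6 * 1 + 4
= 3 - 6 + 4
= 1

1


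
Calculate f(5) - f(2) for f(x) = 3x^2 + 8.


Net change = f(b) - f(a)
f(x) = 3x^2 + 8
Compute f(5):
f(5) = 3 * 5^2 + 0 * 5 + 8
= 75 + 0 + 8
= 83
Compute f(2):
f(2) = 3 * 2^2 + 0 * 2 + 8
= 12 + 0 + 8
= 20
Net change = 83 - 20 = 63

63


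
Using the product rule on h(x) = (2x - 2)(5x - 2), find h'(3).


Let u(x) = 2x - 2 and v(x) = 5x - 2
u'(x) = 2
v'(x) = 5
Product rule: h'(x) = u'(x)*v(x) + u(x)*v'(x)
= 2 * (5x - 2) + (2x - 2) * 5
At x = 3:
u(3) = 2 * 3 - 2 = 4
v(3) = 5 * 3 - 2 = 13
h'(3) = 2 * 13 + 4 * 5
= 26 + 20
= 46

46


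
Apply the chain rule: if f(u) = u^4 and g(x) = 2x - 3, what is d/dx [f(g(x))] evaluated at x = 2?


Using the chain rule: (f(g(x)))' = f'(g(x)) * g'(x)
First, find g(2):
g(2) = 2 * 2 - 3 = 1
Next, f'(u) = 4u^3
And g'(x) = 2
So f'(g(2)) * g'(2)
= 4 * 1^3 * 2
= 4 * 1 * 2
= 8

8


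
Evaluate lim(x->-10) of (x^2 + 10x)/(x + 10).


Direct substitution gives 0/0, so we factor the numerator.
Factor: (x^2 + 10x) = (x + 10)(x)
Cancel the common factor (x + 10):
(x^2 + 10x)/(x + 10) = (x)
Now substitute x = -10:
= (-10) - (0) = -10

-10


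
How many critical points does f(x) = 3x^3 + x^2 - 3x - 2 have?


Find where f'(x) = 0:
f(x) = 3x^3 + x^2 - 3x - 2
f'(x) = 9x^2 + 2x - 3
This is a quadratic in x. Use the discriminant to count real roots.
Discriminant = (2)^2 - 4 * 9 * (-3)
= 4 - (-108)
= 112
Since discriminant > 0, f'(x) = 0 has 2 real solutions.
Number of critical points: 2

2


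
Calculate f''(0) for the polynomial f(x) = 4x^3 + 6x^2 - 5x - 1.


First derivative:
f'(x) = 12x^2 + 12x - 5
Second derivative:
f''(x) = 24x + 12
Substitute x = 0:
f''(0) = 24 * 0 + 12
= 0 + 12
= 12

12


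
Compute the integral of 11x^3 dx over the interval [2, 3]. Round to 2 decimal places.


Find the antiderivative of 11x^3:
F(x) = 11/4 * x^4
Apply the Fundamental Theorem of Calculus:
F(3) - F(2)
= 11/4 * 3^4 - 11/4 * 2^4
= 11/4 * (81 - 16)
= 11/4 * 65
= 715/4 = 178.75

178.75


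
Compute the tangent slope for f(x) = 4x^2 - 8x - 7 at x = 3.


The slope of the tangent line equals f'(x) at the point.
f(x) = 4x^2 - 8x - 7
f'(x) = 8x - 8
At x = 3:
f'(3) = 8 * 3 - 8
= 24 - 8
= 16

16


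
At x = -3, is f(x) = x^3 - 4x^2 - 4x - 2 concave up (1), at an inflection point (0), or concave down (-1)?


Concavity is determined by the sign of f''(x).
f(x) = x^3 - 4x^2 - 4x - 2
f'(x) = 3x^2 - 8x - 4
f''(x) = 6x - 8
f''(-3) = 6 * (-3) - 8
= -18 - 8
= -26
Since f''(-3) < 0, the function is concave down (-1)

-1


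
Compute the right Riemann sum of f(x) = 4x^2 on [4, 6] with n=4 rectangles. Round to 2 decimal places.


Right Riemann sum uses right endpoints of each subinterval.
Interval: [4, 6], n = 4
dx = (6 - 4) / 4 = 1/2
Right endpoints: [9/2, 5, 11/2, 6]
f values: [81, 100, 121, 144]
Sum = dx * (sum of f values)
= 1/2 * 446
= 223 = 223.00

223.00


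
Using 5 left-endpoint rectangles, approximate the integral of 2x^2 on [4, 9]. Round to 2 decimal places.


Left Riemann sum uses left endpoints of each subinterval.
Interval: [4, 9], n = 5
dx = (9 - 4) / 5 = 1
Left endpoints: [4, 5, 6, 7, 8]
f values: [32, 50, 72, 98, 128]
Sum = dx * (sum of f values)
= 1 * 380
= 380 = 380.00

380.00


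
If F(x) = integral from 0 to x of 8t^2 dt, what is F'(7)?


By the Fundamental Theorem of Calculus (Part 1):
If F(x) = integral from 0 to x of f(t) dt, then F'(x) = f(x)
Here f(t) = 8t^2
So F'(x) = 8x^2
Evaluate at x = 7:
F'(7) = 8 * 7^2
= 8 * 49
= 392

392


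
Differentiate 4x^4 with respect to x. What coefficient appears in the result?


We apply the power rule: d/dx [ax^n] = a*n * x^(n-1)
d/dx [4x^4]
= 4 * 4 * x^(4-1)
= 16x^3
The coefficient is 16

16


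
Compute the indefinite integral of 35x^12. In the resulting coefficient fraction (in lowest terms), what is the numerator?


Apply the power rule for integration:
integral of ax^n dx = a/(n+1) * x^(n+1) + C
integral of 35x^12 dx
= 35/13 * x^13 + C
The coefficient in lowest terms is 35/13, and its numerator is 35

35


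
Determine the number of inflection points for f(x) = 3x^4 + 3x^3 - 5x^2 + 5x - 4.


Inflection points occur where f''(x) = 0 and concavity changes.
f(x) = 3x^4 + 3x^3 - 5x^2 + 5x - 4
f'(x) = 12x^3 + 9x^2 - 10x + 5
f''(x) = 36x^2 + 18x - 10
This is a quadratic in x. Use the discriminant to count real roots.
Discriminant = (18)^2 - 4 * 36 * (-10)
= 324 - (-1440)
= 1764
Since discriminant > 0, f''(x) = 0 has 2 distinct real solutions.
A quadratic with two distinct real roots changes sign at each root, so concavity changes at both.
Number of inflection points: 2

2


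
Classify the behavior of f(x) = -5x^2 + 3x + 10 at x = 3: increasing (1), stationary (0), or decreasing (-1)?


Compute f'(x) to determine behavior:
f'(x) = -10x + 3
f'(3) = -10 * 3 + 3
= -30 + 3
= -27
Since f'(3) < 0, the function is decreasing (-1)

-1


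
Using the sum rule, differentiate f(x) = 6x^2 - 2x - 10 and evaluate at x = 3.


Differentiate term by term using power and sum rules:
f(x) = 6x^2 - 2x - 10
f'(x) = 12x - 2
Substitute x = 3:
f'(3) = 12 * 3 - 2
= 36 - 2
= 34

34


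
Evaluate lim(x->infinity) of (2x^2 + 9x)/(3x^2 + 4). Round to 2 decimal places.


For limits at infinity with equal-degree polynomials,
we compare leading coefficients.
Numerator leading term: 2x^2
Denominator leading term: 3x^2
Divide both by x^2:
lim = (2 + 9/x) / (3 + 4/x^2)
As x -> infinity, the 1/x and 1/x^2 terms vanish:
= 2/3 ≈ 0.67

0.67


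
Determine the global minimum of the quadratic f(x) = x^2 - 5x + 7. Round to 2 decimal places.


For a quadratic f(x) = ax^2 + bx + c with a > 0, the minimum is at the vertex.
Vertex x-coordinate: x = -b/(2a)
x = -(-5) / (2 * 1)
x = 5/2
Substitute back to find the minimum value:
f(5/2) = 1 * (5/2)^2 - 5 * (5/2) + 7
= 25/4 - 25/2 + 7
= 3/4 = 0.75

0.75


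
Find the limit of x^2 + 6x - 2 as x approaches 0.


Since polynomials are continuous, we use direct substitution.
lim(x->0) of x^2 + 6x - 2
= 1 * 0^2 + 6 * 0 - 2
= 0 + 0 - 2
= -2

-2


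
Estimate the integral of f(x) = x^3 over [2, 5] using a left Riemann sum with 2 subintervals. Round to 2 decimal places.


Left Riemann sum uses left endpoints of each subinterval.
Interval: [2, 5], n = 2
dx = (5 - 2) / 2 = 3/2
Left endpoints: [2, 7/2]
f values: [8, 343/8]
Sum = dx * (sum of f values)
= 3/2 * 407/8
= 1221/16 ≈ 76.31

76.31


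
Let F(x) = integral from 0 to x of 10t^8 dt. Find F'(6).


By the Fundamental Theorem of Calculus (Part 1):
If F(x) = integral from 0 to x of f(t) dt, then F'(x) = f(x)
Here f(t) = 10t^8
So F'(x) = 10x^8
Evaluate at x = 6:
F'(6) = 10 * 6^8
= 10 * 1679616
= 16796160

16796160


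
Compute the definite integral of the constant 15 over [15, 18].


The integral of a constant k over [a, b] equals k * (b - a).
integral from 15 to 18 of 15 dx
= 15 * (18 - 15)
= 15 * 3
= 45

45


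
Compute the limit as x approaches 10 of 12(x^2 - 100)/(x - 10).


Direct substitution gives 0/0, so we factor the numerator.
Factor: 12(x^2 - 100) = 12 * (x - 10)(x + 10)
Cancel the common factor (x - 10):
12(x^2 - 100)/(x - 10) = 12 * (x + 10)
Now substitute x = 10:
= 12 * (10 + 10) = 240

240


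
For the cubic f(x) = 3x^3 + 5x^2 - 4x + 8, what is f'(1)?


Differentiate f(x) = 3x^3 + 5x^2 - 4x + 8 term by term:
f'(x) = 9x^2 + 10x - 4
Substitute x = 1:
f'(1) = 9 * 1^2 + 10 * 1 - 4
= 9 + 10 - 4
= 15

15


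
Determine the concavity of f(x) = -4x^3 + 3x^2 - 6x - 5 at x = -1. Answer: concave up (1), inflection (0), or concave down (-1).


Concavity is determined by the sign of f''(x).
f(x) = -4x^3 + 3x^2 - 6x - 5
f'(x) = -12x^2 + 6x - 6
f''(x) = -24x + 6
f''(-1) = -24 * (-1) + 6
= 24 + 6
= 30
Since f''(-1) > 0, the function is concave up (1)

1


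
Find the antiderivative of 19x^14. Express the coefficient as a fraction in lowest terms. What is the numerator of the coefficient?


Apply the power rule for integration:
integral of ax^n dx = a/(n+1) * x^(n+1) + C
integral of 19x^14 dx
= 19/15 * x^15 + C
The coefficient in lowest terms is 19/15, and its numerator is 19

19


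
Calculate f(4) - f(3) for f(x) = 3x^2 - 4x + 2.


Net change = f(b) - f(a)
f(x) = 3x^2 - 4x + 2
Compute f(4):
f(4) = 3 * 4^2 - 4 * 4 + 2
= 48 - 16 + 2
= 34
Compute f(3):
f(3) = 3 * 3^2 - 4 * 3 + 2
= 27 - 12 + 2
= 17
Net change = 34 - 17 = 17

17


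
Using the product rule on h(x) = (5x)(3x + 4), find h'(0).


Let u(x) = 5x and v(x) = 3x + 4
u'(x) = 5
v'(x) = 3
Product rule: h'(x) = u'(x)*v(x) + u(x)*v'(x)
= 5 * (3x + 4) + (5x) * 3
At x = 0:
u(0) = 5 * 0 + 0 = 0
v(0) = 3 * 0 + 4 = 4
h'(0) = 5 * 4 + 0 * 3
= 20 + 0
= 20

20


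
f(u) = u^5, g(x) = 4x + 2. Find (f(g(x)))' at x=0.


Using the chain rule: (f(g(x)))' = f'(g(x)) * g'(x)
First, find g(0):
g(0) = 4 * 0 + 2 = 2
Next, f'(u) = 5u^4
And g'(x) = 4
So f'(g(0)) * g'(0)
= 5 * 2^4 * 4
= 5 * 16 * 4
= 320

320


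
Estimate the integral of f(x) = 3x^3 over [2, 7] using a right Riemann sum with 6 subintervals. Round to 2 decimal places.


Right Riemann sum uses right endpoints of each subinterval.
Interval: [2, 7], n = 6
dx = (7 - 2) / 6 = 5/6
Right endpoints: [17/6, 11/3, 9/2, 16/3, 37/6, 7]
f values: [4913/72, 1331/9, 2187/8, 4096/9, 50653/72, 1029]
Sum = dx * (sum of f values)
= 5/6 * 21417/8
= 35695/16 ≈ 2230.94

2230.94


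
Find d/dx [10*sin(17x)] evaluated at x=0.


Apply the chain rule to differentiate 10*sin(17x):
d/dx [10*sin(17x)]
= 10 * cos(17x) * d/dx(17x)
= 10 * 17 * cos(17x)
= 170 * cos(17x)
Evaluate at x = 0:
= 170 * cos(0)
= 170 * 1
= 170

170


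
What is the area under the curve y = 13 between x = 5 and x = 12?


The area under a constant function y = 13 is a rectangle.
Width = 12 - 5 = 7
Height = 13
Area = width * height
= 7 * 13
= 91

91


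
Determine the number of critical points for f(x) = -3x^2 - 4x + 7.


Find where f'(x) = 0:
f'(x) = -6x - 4
Set f'(x) = 0:
-6x - 4 = 0
x = 4 / (-6) = -2/3
This is a linear equation in x, so there is exactly one solution.
Number of critical points: 1

1


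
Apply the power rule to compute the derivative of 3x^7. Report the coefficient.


We apply the power rule: d/dx [ax^n] = a*n * x^(n-1)
d/dx [3x^7]
= 3 * 7 * x^(7-1)
= 21x^6
The coefficient is 21

21


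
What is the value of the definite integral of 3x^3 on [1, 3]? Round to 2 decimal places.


Find the antiderivative of 3x^3:
F(x) = 3/4 * x^4
Apply the Fundamental Theorem of Calculus:
F(3) - F(1)
= 3/4 * 3^4 - 3/4 * 1^4
= 3/4 * (81 - 1)
= 3/4 * 80
= 60 = 60.00

60.00


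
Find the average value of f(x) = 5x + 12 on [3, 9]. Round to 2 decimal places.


Average value = 1/(b-a) * integral from a to b of f(x) dx
First compute the integral of 5x + 12:
F(x) = (5/2)x^2 + 12x
F(9) = 5/2 * 81 + 12 * 9 = 621/2
F(3) = 5/2 * 9 + 12 * 3 = 117/2
Integral = 621/2 - 117/2 = 252
Average = 252 / (9 - 3) = 252 / 6
= 42 = 42.00

42.00


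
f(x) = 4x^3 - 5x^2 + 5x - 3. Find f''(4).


First derivative:
f'(x) = 12x^2 - 10x + 5
Second derivative:
f''(x) = 24x - 10
Substitute x = 4:
f''(4) = 24 * 4 - 10
= 96 - 10
= 86

86


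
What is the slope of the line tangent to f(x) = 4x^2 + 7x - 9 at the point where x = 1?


The slope of the tangent line equals f'(x) at the point.
f(x) = 4x^2 + 7x - 9
f'(x) = 8x + 7
At x = 1:
f'(1) = 8 * 1 + 7
= 8 + 7
= 15

15


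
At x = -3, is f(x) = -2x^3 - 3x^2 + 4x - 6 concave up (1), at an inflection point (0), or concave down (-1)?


Concavity is determined by the sign of f''(x).
f(x) = -2x^3 - 3x^2 + 4x - 6
f'(x) = -6x^2 - 6x + 4
f''(x) = -12x - 6
f''(-3) = -12 * (-3) - 6
= 36 - 6
= 30
Since f''(-3) > 0, the function is concave up (1)

1


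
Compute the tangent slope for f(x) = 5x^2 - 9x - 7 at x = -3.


The slope of the tangent line equals f'(x) at the point.
f(x) = 5x^2 - 9x - 7
f'(x) = 10x - 9
At x = -3:
f'(-3) = 10 * (-3) - 9
= -30 - 9
= -39

-39


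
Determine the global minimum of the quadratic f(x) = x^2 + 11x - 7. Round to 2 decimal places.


For a quadratic f(x) = ax^2 + bx + c with a > 0, the minimum is at the vertex.
Vertex x-coordinate: x = -b/(2a)
x = -(11) / (2 * 1)
x = -11/2
Substitute back to find the minimum value:
f(-11/2) = 1 * (-11/2)^2 + 11 * (-11/2) - 7
= 121/4 - 121/2 - 7
= -149/4 = -37.25

-37.25


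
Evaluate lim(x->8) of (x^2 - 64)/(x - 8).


Direct substitution gives 0/0, so we factor the numerator.
Factor: (x^2 - 64) = (x - 8)(x + 8)
Cancel the common factor (x - 8):
(x^2 - 64)/(x - 8) = (x + 8)
Now substitute x = 8:
= (8 + 8) = 16

16


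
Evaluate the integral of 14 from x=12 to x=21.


The integral of a constant k over [a, b] equals k * (b - a).
integral from 12 to 21 of 14 dx
= 14 * (21 - 12)
= 14 * 9
= 126

126


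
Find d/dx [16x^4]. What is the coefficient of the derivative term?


We apply the power rule: d/dx [ax^n] = a*n * x^(n-1)
d/dx [16x^4]
= 16 * 4 * x^(4-1)
= 64x^3
The coefficient is 64

64


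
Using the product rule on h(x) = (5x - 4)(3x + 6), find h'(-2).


Let u(x) = 5x - 4 and v(x) = 3x + 6
u'(x) = 5
v'(x) = 3
Product rule: h'(x) = u'(x)*v(x) + u(x)*v'(x)
= 5 * (3x + 6) + (5x - 4) * 3
At x = -2:
u(-2) = 5 * (-2) - 4 = -14
v(-2) = 3 * (-2) + 6 = 0
h'(-2) = 5 * 0 + (-14) * 3
= 0 - 42
= -42

-42


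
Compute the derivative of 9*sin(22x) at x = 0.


Apply the chain rule to differentiate 9*sin(22x):
d/dx [9*sin(22x)]
= 9 * cos(22x) * d/dx(22x)
= 9 * 22 * cos(22x)
= 198 * cos(22x)
Evaluate at x = 0:
= 198 * cos(0)
= 198 * 1
= 198

198


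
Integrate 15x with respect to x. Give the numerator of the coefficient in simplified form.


Apply the power rule for integration:
integral of ax^n dx = a/(n+1) * x^(n+1) + C
integral of 15x dx
= 15/2 * x^2 + C
The coefficient in lowest terms is 15/2, and its numerator is 15

15


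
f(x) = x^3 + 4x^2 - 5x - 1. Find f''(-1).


First derivative:
f'(x) = 3x^2 + 8x - 5
Second derivative:
f''(x) = 6x + 8
Substitute x = -1:
f''(-1) = 6 * (-1) + 8
= -6 + 8
= 2

2


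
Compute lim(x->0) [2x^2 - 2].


Since polynomials are continuous, we use direct substitution.
lim(x->0) of 2x^2 - 2
= 2 * 0^2 + 0 * 0 - 2
= 0 + 0 - 2
= -2

-2


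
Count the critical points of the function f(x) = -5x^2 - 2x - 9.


Find where f'(x) = 0:
f'(x) = -10x - 2
Set f'(x) = 0:
-10x - 2 = 0
x = 2 / (-10) = -1/5
This is a linear equation in x, so there is exactly one solution.
Number of critical points: 1

1


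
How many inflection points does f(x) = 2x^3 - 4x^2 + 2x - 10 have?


Inflection points occur where f''(x) = 0 and concavity changes.
f(x) = 2x^3 - 4x^2 + 2x - 10
f'(x) = 6x^2 - 8x + 2
f''(x) = 12x - 8
Set f''(x) = 0:
12x - 8 = 0
x = 8 / 12 = 2/3
Since f''(x) is linear (degree 1), it changes sign at this point.
Therefore there is exactly 1 inflection point.

1


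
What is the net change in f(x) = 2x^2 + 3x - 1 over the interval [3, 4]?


Net change = f(b) - f(a)
f(x) = 2x^2 + 3x - 1
Compute f(4):
f(4) = 2 * 4^2 + 3 * 4 - 1
= 32 + 12 - 1
= 43
Compute f(3):
f(3) = 2 * 3^2 + 3 * 3 - 1
= 18 + 9 - 1
= 26
Net change = 43 - 26 = 17

17


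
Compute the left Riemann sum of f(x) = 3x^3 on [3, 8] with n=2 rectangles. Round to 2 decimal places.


Left Riemann sum uses left endpoints of each subinterval.
Interval: [3, 8], n = 2
dx = (8 - 3) / 2 = 5/2
Left endpoints: [3, 11/2]
f values: [81, 3993/8]
Sum = dx * (sum of f values)
= 5/2 * 4641/8
= 23205/16 ≈ 1450.31

1450.31


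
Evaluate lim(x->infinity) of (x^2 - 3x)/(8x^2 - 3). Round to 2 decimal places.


For limits at infinity with equal-degree polynomials,
we compare leading coefficients.
Numerator leading term: x^2
Denominator leading term: 8x^2
Divide both by x^2:
lim = (1 - 3/x) / (8 - 3/x^2)
As x -> infinity, the 1/x and 1/x^2 terms vanish:
= 1/8 ≈ 0.13

0.13


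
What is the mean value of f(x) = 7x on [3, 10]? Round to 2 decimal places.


Average value = 1/(b-a) * integral from a to b of f(x) dx
First compute the integral of 7x:
F(x) = (7/2)x^2
F(10) = 7/2 * 100 + 0 * 10 = 350
F(3) = 7/2 * 9 + 0 * 3 = 63/2
Integral = 350 - 63/2 = 637/2
Average = (637/2) / (10 - 3) = (637/2) / 7
= 91/2 = 45.50

45.50


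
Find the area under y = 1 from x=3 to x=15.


The area under a constant function y = 1 is a rectangle.
Width = 15 - 3 = 12
Height = 1
Area = width * height
= 12 * 1
= 12

12


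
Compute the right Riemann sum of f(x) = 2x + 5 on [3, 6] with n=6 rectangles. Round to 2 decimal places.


Right Riemann sum uses right endpoints of each subinterval.
Interval: [3, 6], n = 6
dx = (6 - 3) / 6 = 1/2
Right endpoints: [7/2, 4, 9/2, 5, 11/2, 6]
f values: [12, 13, 14, 15, 16, 17]
Sum = dx * (sum of f values)
= 1/2 * 87
= 87/2 = 43.50

43.50


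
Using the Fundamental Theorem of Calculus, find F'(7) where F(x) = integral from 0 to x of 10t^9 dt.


By the Fundamental Theorem of Calculus (Part 1):
If F(x) = integral from 0 to x of f(t) dt, then F'(x) = f(x)
Here f(t) = 10t^9
So F'(x) = 10x^9
Evaluate at x = 7:
F'(7) = 10 * 7^9
= 10 * 40353607
= 403536070

403536070


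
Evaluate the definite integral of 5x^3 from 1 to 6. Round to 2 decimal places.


Find the antiderivative of 5x^3:
F(x) = 5/4 * x^4
Apply the Fundamental Theorem of Calculus:
F(6) - F(1)
= 5/4 * 6^4 - 5/4 * 1^4
= 5/4 * (1296 - 1)
= 5/4 * 1295
= 6475/4 = 1618.75

1618.75


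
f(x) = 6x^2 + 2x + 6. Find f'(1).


Differentiate term by term using power and sum rules:
f(x) = 6x^2 + 2x + 6
f'(x) = 12x + 2
Substitute x = 1:
f'(1) = 12 * 1 + 2
= 12 + 2
= 14

14


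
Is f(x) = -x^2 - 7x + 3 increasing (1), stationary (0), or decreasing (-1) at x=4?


Compute f'(x) to determine behavior:
f'(x) = -2x - 7
f'(4) = -2 * 4 - 7
= -8 - 7
= -15
Since f'(4) < 0, the function is decreasing (-1)

-1


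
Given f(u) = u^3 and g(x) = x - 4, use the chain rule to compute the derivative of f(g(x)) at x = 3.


Using the chain rule: (f(g(x)))' = f'(g(x)) * g'(x)
First, find g(3):
g(3) = 1 * 3 - 4 = -1
Next, f'(u) = 3u^2
And g'(x) = 1
So f'(g(3)) * g'(3)
= 3 * (-1)^2 * 1
= 3 * 1 * 1
= 3

3


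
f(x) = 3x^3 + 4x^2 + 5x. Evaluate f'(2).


Differentiate f(x) = 3x^3 + 4x^2 + 5x term by term:
f'(x) = 9x^2 + 8x + 5
Substitute x = 2:
f'(2) = 9 * 2^2 + 8 * 2 + 5
= 36 + 16 + 5
= 57

57


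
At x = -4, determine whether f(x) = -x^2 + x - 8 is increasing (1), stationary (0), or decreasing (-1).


Compute f'(x) to determine behavior:
f'(x) = -2x + 1
f'(-4) = -2 * (-4) + 1
= 8 + 1
= 9
Since f'(-4) > 0, the function is increasing (1)

1


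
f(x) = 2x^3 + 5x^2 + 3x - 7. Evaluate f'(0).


Differentiate f(x) = 2x^3 + 5x^2 + 3x - 7 term by term:
f'(x) = 6x^2 + 10x + 3
Substitute x = 0:
f'(0) = 6 * 0^2 + 10 * 0 + 3
= 0 + 0 + 3
= 3

3


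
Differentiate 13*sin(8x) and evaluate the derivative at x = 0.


Apply the chain rule to differentiate 13*sin(8x):
d/dx [13*sin(8x)]
= 13 * cos(8x) * d/dx(8x)
= 13 * 8 * cos(8x)
= 104 * cos(8x)
Evaluate at x = 0:
= 104 * cos(0)
= 104 * 1
= 104

104


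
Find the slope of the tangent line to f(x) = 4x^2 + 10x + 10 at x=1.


The slope of the tangent line equals f'(x) at the point.
f(x) = 4x^2 + 10x + 10
f'(x) = 8x + 10
At x = 1:
f'(1) = 8 * 1 + 10
= 8 + 10
= 18

18


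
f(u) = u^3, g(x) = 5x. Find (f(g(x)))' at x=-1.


Using the chain rule: (f(g(x)))' = f'(g(x)) * g'(x)
First, find g(-1):
g(-1) = 5 * (-1) + 0 = -5
Next, f'(u) = 3u^2
And g'(x) = 5
So f'(g(-1)) * g'(-1)
= 3 * (-5)^2 * 5
= 3 * 25 * 5
= 375

375


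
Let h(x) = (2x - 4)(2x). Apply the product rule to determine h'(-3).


Let u(x) = 2x - 4 and v(x) = 2x
u'(x) = 2
v'(x) = 2
Product rule: h'(x) = u'(x)*v(x) + u(x)*v'(x)
= 2 * (2x) + (2x - 4) * 2
At x = -3:
u(-3) = 2 * (-3) - 4 = -10
v(-3) = 2 * (-3) + 0 = -6
h'(-3) = 2 * (-6) + (-10) * 2
= -12 - 20
= -32

-32


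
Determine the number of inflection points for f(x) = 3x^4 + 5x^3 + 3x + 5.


Inflection points occur where f''(x) = 0 and concavity changes.
f(x) = 3x^4 + 5x^3 + 3x + 5
f'(x) = 12x^3 + 15x^2 + 3
f''(x) = 36x^2 + 30x
This is a quadratic in x. Use the discriminant to count real roots.
Discriminant = (30)^2 - 4 * 36 * 0
= 900 - 0
= 900
Since discriminant > 0, f''(x) = 0 has 2 distinct real solutions.
A quadratic with two distinct real roots changes sign at each root, so concavity changes at both.
Number of inflection points: 2

2


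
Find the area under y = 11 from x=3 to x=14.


The area under a constant function y = 11 is a rectangle.
Width = 14 - 3 = 11
Height = 11
Area = width * height
= 11 * 11
= 121

121


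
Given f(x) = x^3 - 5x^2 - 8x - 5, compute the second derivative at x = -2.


First derivative:
f'(x) = 3x^2 - 10x - 8
Second derivative:
f''(x) = 6x - 10
Substitute x = -2:
f''(-2) = 6 * (-2) - 10
= -12 - 10
= -22

-22


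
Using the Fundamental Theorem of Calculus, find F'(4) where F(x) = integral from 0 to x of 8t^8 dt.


By the Fundamental Theorem of Calculus (Part 1):
If F(x) = integral from 0 to x of f(t) dt, then F'(x) = f(x)
Here f(t) = 8t^8
So F'(x) = 8x^8
Evaluate at x = 4:
F'(4) = 8 * 4^8
= 8 * 65536
= 524288

524288


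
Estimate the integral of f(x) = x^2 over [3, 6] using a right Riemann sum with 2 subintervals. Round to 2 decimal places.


Right Riemann sum uses right endpoints of each subinterval.
Interval: [3, 6], n = 2
dx = (6 - 3) / 2 = 3/2
Right endpoints: [9/2, 6]
f values: [81/4, 36]
Sum = dx * (sum of f values)
= 3/2 * 225/4
= 675/8 ≈ 84.38

84.38


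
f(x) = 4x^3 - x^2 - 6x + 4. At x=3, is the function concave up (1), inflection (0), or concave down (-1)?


Concavity is determined by the sign of f''(x).
f(x) = 4x^3 - x^2 - 6x + 4
f'(x) = 12x^2 - 2x - 6
f''(x) = 24x - 2
f''(3) = 24 * 3 - 2
= 72 - 2
= 70
Since f''(3) > 0, the function is concave up (1)

1


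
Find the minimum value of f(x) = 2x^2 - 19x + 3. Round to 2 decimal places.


For a quadratic f(x) = ax^2 + bx + c with a > 0, the minimum is at the vertex.
Vertex x-coordinate: x = -b/(2a)
x = -(-19) / (2 * 2)
x = 19/4
Substitute back to find the minimum value:
f(19/4) = 2 * (19/4)^2 - 19 * (19/4) + 3
= 361/8 - 361/4 + 3
= -337/8 ≈ -42.13

-42.13


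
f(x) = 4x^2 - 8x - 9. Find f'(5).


Differentiate term by term using power and sum rules:
f(x) = 4x^2 - 8x - 9
f'(x) = 8x - 8
Substitute x = 5:
f'(5) = 8 * 5 - 8
= 40 - 8
= 32

32


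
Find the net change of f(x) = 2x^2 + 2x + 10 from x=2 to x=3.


Net change = f(b) - f(a)
f(x) = 2x^2 + 2x + 10
Compute f(3):
f(3) = 2 * 3^2 + 2 * 3 + 10
= 18 + 6 + 10
= 34
Compute f(2):
f(2) = 2 * 2^2 + 2 * 2 + 10
= 8 + 4 + 10
= 22
Net change = 34 - 22 = 12

12


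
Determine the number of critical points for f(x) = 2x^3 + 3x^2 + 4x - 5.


Find where f'(x) = 0:
f(x) = 2x^3 + 3x^2 + 4x - 5
f'(x) = 6x^2 + 6x + 4
This is a quadratic in x. Use the discriminant to count real roots.
Discriminant = (6)^2 - 4 * 6 * 4
= 36 - 96
= -60
Since discriminant < 0, f'(x) = 0 has no real solutions.
Number of critical points: 0

0


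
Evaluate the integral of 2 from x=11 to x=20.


The integral of a constant k over [a, b] equals k * (b - a).
integral from 11 to 20 of 2 dx
= 2 * (20 - 11)
= 2 * 9
= 18

18


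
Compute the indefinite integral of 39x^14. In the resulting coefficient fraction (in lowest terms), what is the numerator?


Apply the power rule for integration:
integral of ax^n dx = a/(n+1) * x^(n+1) + C
integral of 39x^14 dx
= 39/15 * x^15 + C
= 13/5 * x^15 + C
The coefficient in lowest terms is 13/5, and its numerator is 13

13


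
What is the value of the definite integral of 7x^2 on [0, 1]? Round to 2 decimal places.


Find the antiderivative of 7x^2:
F(x) = 7/3 * x^3
Apply the Fundamental Theorem of Calculus:
F(1) - F(0)
= 7/3 * 1^3 - 7/3 * 0^3
= 7/3 * (1 - 0)
= 7/3 * 1
= 7/3 ≈ 2.33

2.33


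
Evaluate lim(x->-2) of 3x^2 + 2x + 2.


Since polynomials are continuous, we use direct substitution.
lim(x->-2) of 3x^2 + 2x + 2
= 3 * (-2)^2 + 2 * (-2) + 2
= 12 - 4 + 2
= 10

10


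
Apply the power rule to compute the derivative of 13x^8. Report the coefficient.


We apply the power rule: d/dx [ax^n] = a*n * x^(n-1)
d/dx [13x^8]
= 13 * 8 * x^(8-1)
= 104x^7
The coefficient is 104

104


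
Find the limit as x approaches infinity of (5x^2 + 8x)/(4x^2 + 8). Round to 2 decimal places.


For limits at infinity with equal-degree polynomials,
we compare leading coefficients.
Numerator leading term: 5x^2
Denominator leading term: 4x^2
Divide both by x^2:
lim = (5 + 8/x) / (4 + 8/x^2)
As x -> infinity, the 1/x and 1/x^2 terms vanish:
= 5/4 = 1.25

1.25


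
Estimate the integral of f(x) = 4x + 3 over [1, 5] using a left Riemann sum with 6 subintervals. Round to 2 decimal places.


Left Riemann sum uses left endpoints of each subinterval.
Interval: [1, 5], n = 6
dx = (5 - 1) / 6 = 2/3
Left endpoints: [1, 5/3, 7/3, 3, 11/3, 13/3]
f values: [7, 29/3, 37/3, 15, 53/3, 61/3]
Sum = dx * (sum of f values)
= 2/3 * 82
= 164/3 ≈ 54.67

54.67


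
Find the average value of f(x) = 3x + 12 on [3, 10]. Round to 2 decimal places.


Average value = 1/(b-a) * integral from a to b of f(x) dx
First compute the integral of 3x + 12:
F(x) = (3/2)x^2 + 12x
F(10) = 3/2 * 100 + 12 * 10 = 270
F(3) = 3/2 * 9 + 12 * 3 = 99/2
Integral = 270 - 99/2 = 441/2
Average = (441/2) / (10 - 3) = (441/2) / 7
= 63/2 = 31.50

31.50


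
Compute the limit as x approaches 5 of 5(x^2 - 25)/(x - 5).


Direct substitution gives 0/0, so we factor the numerator.
Factor: 5(x^2 - 25) = 5 * (x - 5)(x + 5)
Cancel the common factor (x - 5):
5(x^2 - 25)/(x - 5) = 5 * (x + 5)
Now substitute x = 5:
= 5 * (5 + 5) = 50

50


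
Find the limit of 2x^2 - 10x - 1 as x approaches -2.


Since polynomials are continuous, we use direct substitution.
lim(x->-2) of 2x^2 - 10x - 1
= 2 * (-2)^2 - 10 * (-2) - 1
= 8 + 20 - 1
= 27

27


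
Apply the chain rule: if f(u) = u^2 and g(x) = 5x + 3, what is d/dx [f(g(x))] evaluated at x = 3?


Using the chain rule: (f(g(x)))' = f'(g(x)) * g'(x)
First, find g(3):
g(3) = 5 * 3 + 3 = 18
Next, f'(u) = 2u
And g'(x) = 5
So f'(g(3)) * g'(3)
= 2 * 18 * 5
= 180

180


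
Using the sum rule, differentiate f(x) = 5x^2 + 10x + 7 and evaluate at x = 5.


Differentiate term by term using power and sum rules:
f(x) = 5x^2 + 10x + 7
f'(x) = 10x + 10
Substitute x = 5:
f'(5) = 10 * 5 + 10
= 50 + 10
= 60

60


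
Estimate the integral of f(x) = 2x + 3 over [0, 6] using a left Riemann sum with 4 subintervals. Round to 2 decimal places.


Left Riemann sum uses left endpoints of each subinterval.
Interval: [0, 6], n = 4
dx = (6 - 0) / 4 = 3/2
Left endpoints: [0, 3/2, 3, 9/2]
f values: [3, 6, 9, 12]
Sum = dx * (sum of f values)
= 3/2 * 30
= 45 = 45.00

45.00


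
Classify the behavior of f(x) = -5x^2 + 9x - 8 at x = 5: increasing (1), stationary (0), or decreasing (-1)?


Compute f'(x) to determine behavior:
f'(x) = -10x + 9
f'(5) = -10 * 5 + 9
= -50 + 9
= -41
Since f'(5) < 0, the function is decreasing (-1)

-1


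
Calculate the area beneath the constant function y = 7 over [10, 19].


The area under a constant function y = 7 is a rectangle.
Width = 19 - 10 = 9
Height = 7
Area = width * height
= 9 * 7
= 63

63


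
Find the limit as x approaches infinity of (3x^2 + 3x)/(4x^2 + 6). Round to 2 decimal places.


For limits at infinity with equal-degree polynomials,
we compare leading coefficients.
Numerator leading term: 3x^2
Denominator leading term: 4x^2
Divide both by x^2:
lim = (3 + 3/x) / (4 + 6/x^2)
As x -> infinity, the 1/x and 1/x^2 terms vanish:
= 3/4 = 0.75

0.75
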